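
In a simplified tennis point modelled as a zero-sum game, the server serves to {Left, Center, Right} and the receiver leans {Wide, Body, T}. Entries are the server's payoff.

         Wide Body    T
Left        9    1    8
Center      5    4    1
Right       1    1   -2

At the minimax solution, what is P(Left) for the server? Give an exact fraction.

Row minima: Left → 1, Center → 1, Right → -2; maximin = 1.
Column maxima: Wide → 9, Body → 4, T → 8; minimax = 4.
1 ≠ 4, so there is no saddle point; optimal play is mixed.
Right is strictly dominated by Center, so the server never plays it.
With Right eliminated, Wide is strictly dominated by Body (it gives the server strictly more in every remaining row), so the receiver never plays it.
On the remaining 2×2 (Left, Center vs Body, T):
Let the server play Left with probability p. Expected payoff against Body: 1p + 4(1−p) = −3p + 4; against T: 8p + 1(1−p) = 7p + 1.
Setting these equal: −3p + 4 = 7p + 1 ⇒ −10p = -3 ⇒ p = 3/10, and the value is (-3)·(3/10) + 4 = 31/10.
For the receiver: with q = P(Body), equating Left's and Center's payoffs gives −7q + 8 = 3q + 1 ⇒ q = 7/10.

3/10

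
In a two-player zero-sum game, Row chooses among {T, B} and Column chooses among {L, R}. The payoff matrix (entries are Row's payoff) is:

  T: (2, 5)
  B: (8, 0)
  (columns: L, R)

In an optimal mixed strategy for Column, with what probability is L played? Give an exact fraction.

Row minima: T → 2, B → 0; maximin = 2.
Column maxima: L → 8, R → 5; minimax = 5.
2 ≠ 5, so there is no saddle point; optimal play is mixed.
Let Row play T with probability p. Expected payoff against L: 2p + 8(1−p) = −6p + 8; against R: 5p + 0(1−p) = 5p.
Setting these equal: −6p + 8 = 5p ⇒ −11p = -8 ⇒ p = 8/11, and the value is (-6)·(8/11) + 8 = 40/11.
For Column: with q = P(L), equating T's and B's payoffs gives −3q + 5 = 8q ⇒ q = 5/11.

5/11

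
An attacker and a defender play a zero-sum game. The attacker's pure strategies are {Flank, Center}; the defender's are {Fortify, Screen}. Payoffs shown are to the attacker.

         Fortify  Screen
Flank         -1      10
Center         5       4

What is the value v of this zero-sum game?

9/2

Row minima: Flank → -1, Center → 4; maximin = 4.
Column maxima: Fortify → 5, Screen → 10; minimax = 5.
4 ≠ 5, so there is no saddle point; optimal play is mixed.
Let the attacker play Flank with probability p. Expected payoff against Fortify: (-1)p + 5(1−p) = −6p + 5; against Screen: 10p + 4(1−p) = 6p + 4.
Setting these equal: −6p + 5 = 6p + 4 ⇒ −12p = -1 ⇒ p = 1/12, and the value is (-6)·(1/12) + 5 = 9/2.
For the defender: with q = P(Fortify), equating Flank's and Center's payoffs gives −11q + 10 = q + 4 ⇒ q = 1/2.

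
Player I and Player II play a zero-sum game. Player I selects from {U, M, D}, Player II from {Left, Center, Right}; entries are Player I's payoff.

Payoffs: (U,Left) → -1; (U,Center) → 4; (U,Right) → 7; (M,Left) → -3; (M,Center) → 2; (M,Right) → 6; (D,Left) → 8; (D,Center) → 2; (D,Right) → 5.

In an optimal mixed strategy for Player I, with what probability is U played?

Row minima: U → -1, M → -3, D → 2; maximin = 2.
Column maxima: Left → 8, Center → 4, Right → 7; minimax = 4.
2 ≠ 4, so there is no saddle point; optimal play is mixed.
M is strictly dominated by U, so Player I never plays it.
Right is strictly dominated by Center (it gives Player I strictly more in every row), so Player II never plays it.
On the remaining 2×2 (U, D vs Left, Center):
Let Player I play U with probability p. Expected payoff against Left: (-1)p + 8(1−p) = −9p + 8; against Center: 4p + 2(1−p) = 2p + 2.
Setting these equal: −9p + 8 = 2p + 2 ⇒ −11p = -6 ⇒ p = 6/11, and the value is (-9)·(6/11) + 8 = 34/11.
For Player II: with q = P(Left), equating U's and D's payoffs gives −5q + 4 = 6q + 2 ⇒ q = 2/11.

6/11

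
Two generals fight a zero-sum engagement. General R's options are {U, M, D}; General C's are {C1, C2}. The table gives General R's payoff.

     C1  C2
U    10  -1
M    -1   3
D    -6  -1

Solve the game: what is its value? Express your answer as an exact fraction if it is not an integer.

Row minima: U → -1, M → -1, D → -6; maximin = -1.
Column maxima: C1 → 10, C2 → 3; minimax = 3.
-1 ≠ 3, so there is no saddle point; optimal play is mixed.
D is strictly dominated by M, so General R never plays it.
On the remaining 2×2 (U, M vs C1, C2):
Let General R play U with probability p. Expected payoff against C1: 10p + (-1)(1−p) = 11p − 1; against C2: (-1)p + 3(1−p) = −4p + 3.
Setting these equal: 11p − 1 = −4p + 3 ⇒ 15p = 4 ⇒ p = 4/15, and the value is (11)·(4/15) − 1 = 29/15.
For General C: with q = P(C1), equating U's and M's payoffs gives 11q − 1 = −4q + 3 ⇒ q = 4/15.

29/15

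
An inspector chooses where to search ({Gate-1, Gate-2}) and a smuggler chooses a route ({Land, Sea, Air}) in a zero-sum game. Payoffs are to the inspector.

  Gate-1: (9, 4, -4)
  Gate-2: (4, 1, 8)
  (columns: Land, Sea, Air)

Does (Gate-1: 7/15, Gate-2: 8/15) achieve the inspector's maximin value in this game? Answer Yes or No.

Against Land this mix gives (7/15)·9 + (8/15)·4 = 19/3.
Against Sea this mix gives (7/15)·4 + (8/15)·1 = 12/5.
Against Air this mix gives (7/15)·(-4) + (8/15)·8 = 12/5.
All of the smuggler's active replies (Sea, Air) yield 12/5, and no column does worse for the inspector. The mix makes the smuggler indifferent and guarantees 12/5, so it is optimal.

Yes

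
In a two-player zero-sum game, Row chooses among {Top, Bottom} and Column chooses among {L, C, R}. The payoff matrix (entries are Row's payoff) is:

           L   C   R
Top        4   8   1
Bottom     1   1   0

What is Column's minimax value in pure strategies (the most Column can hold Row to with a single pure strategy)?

Column maxima: L → 4, C → 8, R → 1.
The smallest of these is 1.

1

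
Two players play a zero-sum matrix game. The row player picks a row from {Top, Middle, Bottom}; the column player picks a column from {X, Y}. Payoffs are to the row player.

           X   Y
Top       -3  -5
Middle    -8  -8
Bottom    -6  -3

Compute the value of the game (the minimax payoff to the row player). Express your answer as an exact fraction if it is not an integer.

-21/5

Row minima: Top → -5, Middle → -8, Bottom → -6; maximin = -5.
Column maxima: X → -3, Y → -3; minimax = -3.
-5 ≠ -3, so there is no saddle point; optimal play is mixed.
Middle is strictly dominated by Top, so the row player never plays it.
On the remaining 2×2 (Top, Bottom vs X, Y):
Let the row player play Top with probability p. Expected payoff against X: (-3)p + (-6)(1−p) = 3p − 6; against Y: (-5)p + (-3)(1−p) = −2p − 3.
Setting these equal: 3p − 6 = −2p − 3 ⇒ 5p = 3 ⇒ p = 3/5, and the value is (3)·(3/5) − 6 = -21/5.
For the column player: with q = P(X), equating Top's and Bottom's payoffs gives 2q − 5 = −3q − 3 ⇒ q = 2/5.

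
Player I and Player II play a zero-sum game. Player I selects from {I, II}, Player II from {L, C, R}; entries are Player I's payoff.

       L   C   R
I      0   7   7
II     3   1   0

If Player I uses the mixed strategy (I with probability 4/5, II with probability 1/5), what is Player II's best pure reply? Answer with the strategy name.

If Player II plays L, Player I's expected payoff is (4/5)·0 + (1/5)·3 = 3/5.
If Player II plays C, Player I's expected payoff is (4/5)·7 + (1/5)·1 = 29/5.
If Player II plays R, Player I's expected payoff is (4/5)·7 + (1/5)·0 = 28/5.
Player II minimizes Player I's payoff; the smallest is 3/5, so the best response is L.

L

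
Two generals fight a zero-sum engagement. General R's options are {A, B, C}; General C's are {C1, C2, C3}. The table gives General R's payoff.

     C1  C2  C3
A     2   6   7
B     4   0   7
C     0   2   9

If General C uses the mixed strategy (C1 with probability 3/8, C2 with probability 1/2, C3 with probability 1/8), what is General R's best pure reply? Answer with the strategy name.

Expected payoff of A: (3/8)·2 + (1/2)·6 + (1/8)·7 = 37/8.
Expected payoff of B: (3/8)·4 + (1/2)·0 + (1/8)·7 = 19/8.
Expected payoff of C: (3/8)·0 + (1/2)·2 + (1/8)·9 = 17/8.
The largest is 37/8, so General R's best response is A.

A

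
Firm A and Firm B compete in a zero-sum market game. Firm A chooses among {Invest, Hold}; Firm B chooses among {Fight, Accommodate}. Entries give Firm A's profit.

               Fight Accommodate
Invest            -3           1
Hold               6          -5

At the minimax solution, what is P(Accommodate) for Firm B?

Row minima: Invest → -3, Hold → -5; maximin = -3.
Column maxima: Fight → 6, Accommodate → 1; minimax = 1.
-3 ≠ 1, so there is no saddle point; optimal play is mixed.
Let Firm A play Invest with probability p. Expected payoff against Fight: (-3)p + 6(1−p) = −9p + 6; against Accommodate: 1p + (-5)(1−p) = 6p − 5.
Setting these equal: −9p + 6 = 6p − 5 ⇒ −15p = -11 ⇒ p = 11/15, and the value is (-9)·(11/15) + 6 = -3/5.
For Firm B: with q = P(Fight), equating Invest's and Hold's payoffs gives −4q + 1 = 11q − 5 ⇒ q = 2/5.

3/5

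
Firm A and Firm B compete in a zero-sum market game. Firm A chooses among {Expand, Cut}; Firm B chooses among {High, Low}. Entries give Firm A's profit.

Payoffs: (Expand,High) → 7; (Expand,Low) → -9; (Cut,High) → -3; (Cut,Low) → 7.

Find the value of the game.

11/13

Row minima: Expand → -9, Cut → -3; maximin = -3.
Column maxima: High → 7, Low → 7; minimax = 7.
-3 ≠ 7, so there is no saddle point; optimal play is mixed.
Let Firm A play Expand with probability p. Expected payoff against High: 7p + (-3)(1−p) = 10p − 3; against Low: (-9)p + 7(1−p) = −16p + 7.
Setting these equal: 10p − 3 = −16p + 7 ⇒ 26p = 10 ⇒ p = 5/13, and the value is (10)·(5/13) − 3 = 11/13.
For Firm B: with q = P(High), equating Expand's and Cut's payoffs gives 16q − 9 = −10q + 7 ⇒ q = 8/13.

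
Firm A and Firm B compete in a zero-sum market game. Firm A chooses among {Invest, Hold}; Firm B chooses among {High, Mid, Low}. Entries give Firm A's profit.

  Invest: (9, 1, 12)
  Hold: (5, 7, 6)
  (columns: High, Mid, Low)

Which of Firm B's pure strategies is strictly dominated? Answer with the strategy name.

Low

High holds Firm A's payoff strictly below Low in every row: 9 < 12, 5 < 6.
So Low is strictly dominated for Firm B.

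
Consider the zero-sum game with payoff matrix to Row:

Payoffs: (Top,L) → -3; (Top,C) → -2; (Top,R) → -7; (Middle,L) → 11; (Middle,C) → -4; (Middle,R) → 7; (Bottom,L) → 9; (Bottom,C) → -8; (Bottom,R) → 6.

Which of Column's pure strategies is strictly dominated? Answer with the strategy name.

L

R holds Row's payoff strictly below L in every row: -7 < -3, 7 < 11, 6 < 9.
So L is strictly dominated for Column.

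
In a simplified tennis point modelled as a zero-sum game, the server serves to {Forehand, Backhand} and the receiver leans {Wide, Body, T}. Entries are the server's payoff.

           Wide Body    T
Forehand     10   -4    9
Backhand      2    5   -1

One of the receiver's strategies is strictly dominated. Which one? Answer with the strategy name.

T holds the server's payoff strictly below Wide in every row: 9 < 10, -1 < 2.
So Wide is strictly dominated for the receiver.

Wide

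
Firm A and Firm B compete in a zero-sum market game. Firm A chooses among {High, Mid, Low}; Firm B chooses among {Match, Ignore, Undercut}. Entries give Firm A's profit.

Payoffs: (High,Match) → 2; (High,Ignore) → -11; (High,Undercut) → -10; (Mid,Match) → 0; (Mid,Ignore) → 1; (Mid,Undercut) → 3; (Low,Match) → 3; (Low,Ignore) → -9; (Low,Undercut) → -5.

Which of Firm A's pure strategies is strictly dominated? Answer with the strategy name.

High

Low gives a strictly higher payoff than High against every column: 3 > 2, -9 > -11, -5 > -10.
So High is strictly dominated and Firm A never plays it.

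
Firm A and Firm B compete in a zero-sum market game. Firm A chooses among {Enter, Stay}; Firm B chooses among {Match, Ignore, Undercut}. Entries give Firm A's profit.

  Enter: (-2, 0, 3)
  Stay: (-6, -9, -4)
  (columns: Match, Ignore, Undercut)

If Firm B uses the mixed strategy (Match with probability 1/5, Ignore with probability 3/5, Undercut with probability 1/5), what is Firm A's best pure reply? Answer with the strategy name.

Expected payoff of Enter: (1/5)·(-2) + (3/5)·0 + (1/5)·3 = 1/5.
Expected payoff of Stay: (1/5)·(-6) + (3/5)·(-9) + (1/5)·(-4) = -37/5.
The largest is 1/5, so Firm A's best response is Enter.

Enter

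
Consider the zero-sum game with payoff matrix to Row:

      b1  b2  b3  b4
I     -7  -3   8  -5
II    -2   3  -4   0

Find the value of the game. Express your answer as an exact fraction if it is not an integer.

-44/17

Row minima: I → -7, II → -4; maximin = -4.
Column maxima: b1 → -2, b2 → 3, b3 → 8, b4 → 0; minimax = -2.
-4 ≠ -2, so there is no saddle point; optimal play is mixed.
b2 is strictly dominated by b1 (it gives Row strictly more in every row), so Column never plays it.
b4 is strictly dominated by b1 (it gives Row strictly more in every row), so Column never plays it.
On the remaining 2×2 (I, II vs b1, b3):
Let Row play I with probability p. Expected payoff against b1: (-7)p + (-2)(1−p) = −5p − 2; against b3: 8p + (-4)(1−p) = 12p − 4.
Setting these equal: −5p − 2 = 12p − 4 ⇒ −17p = -2 ⇒ p = 2/17, and the value is (-5)·(2/17) − 2 = -44/17.
For Column: with q = P(b1), equating I's and II's payoffs gives −15q + 8 = 2q − 4 ⇒ q = 12/17.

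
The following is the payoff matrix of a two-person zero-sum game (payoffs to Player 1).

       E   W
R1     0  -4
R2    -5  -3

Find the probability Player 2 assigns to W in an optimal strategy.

5/6

Row minima: R1 → -4, R2 → -5; maximin = -4.
Column maxima: E → 0, W → -3; minimax = -3.
-4 ≠ -3, so there is no saddle point; optimal play is mixed.
Let Player 1 play R1 with probability p. Expected payoff against E: 0p + (-5)(1−p) = 5p − 5; against W: (-4)p + (-3)(1−p) = −p − 3.
Setting these equal: 5p − 5 = −p − 3 ⇒ 6p = 2 ⇒ p = 1/3, and the value is (5)·(1/3) − 5 = -10/3.
For Player 2: with q = P(E), equating R1's and R2's payoffs gives 4q − 4 = −2q − 3 ⇒ q = 1/6.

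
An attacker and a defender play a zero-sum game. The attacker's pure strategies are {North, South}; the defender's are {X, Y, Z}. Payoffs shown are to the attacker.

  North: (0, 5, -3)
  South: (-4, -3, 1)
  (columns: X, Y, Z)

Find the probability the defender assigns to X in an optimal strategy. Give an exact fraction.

1/2

Row minima: North → -3, South → -4; maximin = -3.
Column maxima: X → 0, Y → 5, Z → 1; minimax = 0.
-3 ≠ 0, so there is no saddle point; optimal play is mixed.
Y is strictly dominated by X (it gives the attacker strictly more in every row), so the defender never plays it.
On the remaining 2×2 (North, South vs X, Z):
Let the attacker play North with probability p. Expected payoff against X: 0p + (-4)(1−p) = 4p − 4; against Z: (-3)p + 1(1−p) = −4p + 1.
Setting these equal: 4p − 4 = −4p + 1 ⇒ 8p = 5 ⇒ p = 5/8, and the value is (4)·(5/8) − 4 = -3/2.
For the defender: with q = P(X), equating North's and South's payoffs gives 3q − 3 = −5q + 1 ⇒ q = 1/2.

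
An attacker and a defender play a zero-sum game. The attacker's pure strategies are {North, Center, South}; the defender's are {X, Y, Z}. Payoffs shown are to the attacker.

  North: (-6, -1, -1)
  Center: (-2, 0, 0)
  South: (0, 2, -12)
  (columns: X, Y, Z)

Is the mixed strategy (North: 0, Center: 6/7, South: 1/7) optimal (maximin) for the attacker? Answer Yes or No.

Against X this mix gives (6/7)·(-2) + (1/7)·0 = -12/7.
Against Y this mix gives (6/7)·0 + (1/7)·2 = 2/7.
Against Z this mix gives (6/7)·0 + (1/7)·(-12) = -12/7.
All of the defender's active replies (X, Z) yield -12/7, and no column does worse for the attacker. The mix makes the defender indifferent and guarantees -12/7, so it is optimal.

Yes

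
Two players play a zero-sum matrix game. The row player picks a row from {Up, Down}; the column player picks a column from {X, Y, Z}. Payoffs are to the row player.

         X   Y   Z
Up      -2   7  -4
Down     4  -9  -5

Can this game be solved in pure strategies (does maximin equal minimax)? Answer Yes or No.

Row minima: Up → -4, Down → -9; maximin = -4.
Column maxima: X → 4, Y → 7, Z → -4; minimax = -4.
maximin = minimax = -4, so a saddle point exists.

Yes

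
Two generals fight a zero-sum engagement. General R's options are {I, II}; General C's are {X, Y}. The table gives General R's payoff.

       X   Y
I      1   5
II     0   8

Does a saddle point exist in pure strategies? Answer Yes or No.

Yes

Row minima: I → 1, II → 0; maximin = 1.
Column maxima: X → 1, Y → 8; minimax = 1.
maximin = minimax = 1, so a saddle point exists.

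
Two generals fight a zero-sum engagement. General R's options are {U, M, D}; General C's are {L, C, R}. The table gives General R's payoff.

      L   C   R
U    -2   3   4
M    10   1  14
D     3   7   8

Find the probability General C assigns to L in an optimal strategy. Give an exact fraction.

Row minima: U → -2, M → 1, D → 3; maximin = 3.
Column maxima: L → 10, C → 7, R → 14; minimax = 7.
3 ≠ 7, so there is no saddle point; optimal play is mixed.
U is strictly dominated by D, so General R never plays it.
R is strictly dominated by L (it gives General R strictly more in every row), so General C never plays it.
On the remaining 2×2 (M, D vs L, C):
Let General R play M with probability p. Expected payoff against L: 10p + 3(1−p) = 7p + 3; against C: 1p + 7(1−p) = −6p + 7.
Setting these equal: 7p + 3 = −6p + 7 ⇒ 13p = 4 ⇒ p = 4/13, and the value is (7)·(4/13) + 3 = 67/13.
For General C: with q = P(L), equating M's and D's payoffs gives 9q + 1 = −4q + 7 ⇒ q = 6/13.

6/13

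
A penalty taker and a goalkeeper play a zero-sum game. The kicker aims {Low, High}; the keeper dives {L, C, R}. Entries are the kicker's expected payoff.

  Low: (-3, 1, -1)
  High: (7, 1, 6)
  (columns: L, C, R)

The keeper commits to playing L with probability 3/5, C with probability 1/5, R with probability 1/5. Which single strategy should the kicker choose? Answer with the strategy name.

High

Expected payoff of Low: (3/5)·(-3) + (1/5)·1 + (1/5)·(-1) = -9/5.
Expected payoff of High: (3/5)·7 + (1/5)·1 + (1/5)·6 = 28/5.
The largest is 28/5, so the kicker's best response is High.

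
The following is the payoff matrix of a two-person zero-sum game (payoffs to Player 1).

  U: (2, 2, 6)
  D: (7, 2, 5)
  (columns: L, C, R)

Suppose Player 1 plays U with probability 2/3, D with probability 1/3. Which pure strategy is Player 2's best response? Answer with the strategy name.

If Player 2 plays L, Player 1's expected payoff is (2/3)·2 + (1/3)·7 = 11/3.
If Player 2 plays C, Player 1's expected payoff is (2/3)·2 + (1/3)·2 = 2.
If Player 2 plays R, Player 1's expected payoff is (2/3)·6 + (1/3)·5 = 17/3.
Player 2 minimizes Player 1's payoff; the smallest is 2, so the best response is C.

C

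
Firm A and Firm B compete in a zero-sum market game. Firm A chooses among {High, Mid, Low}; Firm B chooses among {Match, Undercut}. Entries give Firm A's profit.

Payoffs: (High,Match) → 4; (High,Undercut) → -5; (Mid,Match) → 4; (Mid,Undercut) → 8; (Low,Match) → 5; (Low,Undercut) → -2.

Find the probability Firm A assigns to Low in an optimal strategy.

Row minima: High → -5, Mid → 4, Low → -2; maximin = 4.
Column maxima: Match → 5, Undercut → 8; minimax = 5.
4 ≠ 5, so there is no saddle point; optimal play is mixed.
High is strictly dominated by Low, so Firm A never plays it.
On the remaining 2×2 (Mid, Low vs Match, Undercut):
Let Firm A play Mid with probability p. Expected payoff against Match: 4p + 5(1−p) = −p + 5; against Undercut: 8p + (-2)(1−p) = 10p − 2.
Setting these equal: −p + 5 = 10p − 2 ⇒ −11p = -7 ⇒ p = 7/11, and the value is (-1)·(7/11) + 5 = 48/11.
For Firm B: with q = P(Match), equating Mid's and Low's payoffs gives −4q + 8 = 7q − 2 ⇒ q = 10/11.

4/11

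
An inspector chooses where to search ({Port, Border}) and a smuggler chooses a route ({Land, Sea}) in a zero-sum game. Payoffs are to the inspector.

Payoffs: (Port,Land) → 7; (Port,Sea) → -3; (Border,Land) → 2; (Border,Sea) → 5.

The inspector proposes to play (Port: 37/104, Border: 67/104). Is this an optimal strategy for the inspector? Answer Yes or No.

Against Land this mix gives (37/104)·7 + (67/104)·2 = 393/104.
Against Sea this mix gives (37/104)·(-3) + (67/104)·5 = 28/13.
The smuggler will play Sea, holding the inspector to 28/13. Shifting weight toward the row that does better against Sea would raise this floor (the equalizing mix achieves 41/13 against both Sea and Land), so the proposed strategy is not optimal.

No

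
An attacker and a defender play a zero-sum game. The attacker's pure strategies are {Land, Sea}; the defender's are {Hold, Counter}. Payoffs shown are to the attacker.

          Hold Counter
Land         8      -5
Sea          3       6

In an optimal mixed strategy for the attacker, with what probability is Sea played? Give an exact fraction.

Row minima: Land → -5, Sea → 3; maximin = 3.
Column maxima: Hold → 8, Counter → 6; minimax = 6.
3 ≠ 6, so there is no saddle point; optimal play is mixed.
Let the attacker play Land with probability p. Expected payoff against Hold: 8p + 3(1−p) = 5p + 3; against Counter: (-5)p + 6(1−p) = −11p + 6.
Setting these equal: 5p + 3 = −11p + 6 ⇒ 16p = 3 ⇒ p = 3/16, and the value is (5)·(3/16) + 3 = 63/16.
For the defender: with q = P(Hold), equating Land's and Sea's payoffs gives 13q − 5 = −3q + 6 ⇒ q = 11/16.

13/16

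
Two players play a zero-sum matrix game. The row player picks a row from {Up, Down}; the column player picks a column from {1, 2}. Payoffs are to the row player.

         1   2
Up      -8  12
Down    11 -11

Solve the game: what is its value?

Row minima: Up → -8, Down → -11; maximin = -8.
Column maxima: 1 → 11, 2 → 12; minimax = 11.
-8 ≠ 11, so there is no saddle point; optimal play is mixed.
Let the row player play Up with probability p. Expected payoff against 1: (-8)p + 11(1−p) = −19p + 11; against 2: 12p + (-11)(1−p) = 23p − 11.
Setting these equal: −19p + 11 = 23p − 11 ⇒ −42p = -22 ⇒ p = 11/21, and the value is (-19)·(11/21) + 11 = 22/21.
For the column player: with q = P(1), equating Up's and Down's payoffs gives −20q + 12 = 22q − 11 ⇒ q = 23/42.

22/21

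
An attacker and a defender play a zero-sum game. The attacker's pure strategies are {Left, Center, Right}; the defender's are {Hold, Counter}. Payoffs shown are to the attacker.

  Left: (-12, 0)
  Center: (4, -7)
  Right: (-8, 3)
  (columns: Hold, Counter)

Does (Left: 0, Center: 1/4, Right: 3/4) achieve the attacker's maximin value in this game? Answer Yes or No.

Against Hold this mix gives (1/4)·4 + (3/4)·(-8) = -5.
Against Counter this mix gives (1/4)·(-7) + (3/4)·3 = 1/2.
The defender will play Hold, holding the attacker to -5. Shifting weight toward the row that does better against Hold would raise this floor (the equalizing mix achieves -2 against both Hold and Counter), so the proposed strategy is not optimal.

No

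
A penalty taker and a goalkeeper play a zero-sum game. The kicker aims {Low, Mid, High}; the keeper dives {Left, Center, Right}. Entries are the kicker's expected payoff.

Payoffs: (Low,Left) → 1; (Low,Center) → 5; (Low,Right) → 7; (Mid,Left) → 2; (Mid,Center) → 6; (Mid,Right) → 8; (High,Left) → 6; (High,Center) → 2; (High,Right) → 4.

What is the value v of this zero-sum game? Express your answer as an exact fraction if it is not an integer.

Row minima: Low → 1, Mid → 2, High → 2; maximin = 2.
Column maxima: Left → 6, Center → 6, Right → 8; minimax = 6.
2 ≠ 6, so there is no saddle point; optimal play is mixed.
Low is strictly dominated by Mid, so the kicker never plays it.
Right is strictly dominated by Center (it gives the kicker strictly more in every row), so the keeper never plays it.
On the remaining 2×2 (Mid, High vs Left, Center):
Let the kicker play Mid with probability p. Expected payoff against Left: 2p + 6(1−p) = −4p + 6; against Center: 6p + 2(1−p) = 4p + 2.
Setting these equal: −4p + 6 = 4p + 2 ⇒ −8p = -4 ⇒ p = 1/2, and the value is (-4)·(1/2) + 6 = 4.
For the keeper: with q = P(Left), equating Mid's and High's payoffs gives −4q + 6 = 4q + 2 ⇒ q = 1/2.

4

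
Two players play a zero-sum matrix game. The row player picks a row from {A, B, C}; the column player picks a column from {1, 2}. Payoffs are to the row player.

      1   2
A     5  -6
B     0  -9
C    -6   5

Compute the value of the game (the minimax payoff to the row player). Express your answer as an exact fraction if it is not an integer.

-1/2

Row minima: A → -6, B → -9, C → -6; maximin = -6.
Column maxima: 1 → 5, 2 → 5; minimax = 5.
-6 ≠ 5, so there is no saddle point; optimal play is mixed.
B is strictly dominated by A, so the row player never plays it.
On the remaining 2×2 (A, C vs 1, 2):
Let the row player play A with probability p. Expected payoff against 1: 5p + (-6)(1−p) = 11p − 6; against 2: (-6)p + 5(1−p) = −11p + 5.
Setting these equal: 11p − 6 = −11p + 5 ⇒ 22p = 11 ⇒ p = 1/2, and the value is (11)·(1/2) − 6 = -1/2.
For the column player: with q = P(1), equating A's and C's payoffs gives 11q − 6 = −11q + 5 ⇒ q = 1/2.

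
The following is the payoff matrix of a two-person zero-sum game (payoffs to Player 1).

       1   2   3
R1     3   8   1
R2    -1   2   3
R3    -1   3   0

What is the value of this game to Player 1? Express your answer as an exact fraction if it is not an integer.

Row minima: R1 → 1, R2 → -1, R3 → -1; maximin = 1.
Column maxima: 1 → 3, 2 → 8, 3 → 3; minimax = 3.
1 ≠ 3, so there is no saddle point; optimal play is mixed.
R3 is strictly dominated by R1, so Player 1 never plays it.
2 is strictly dominated by 1 (it gives Player 1 strictly more in every row), so Player 2 never plays it.
On the remaining 2×2 (R1, R2 vs 1, 3):
Let Player 1 play R1 with probability p. Expected payoff against 1: 3p + (-1)(1−p) = 4p − 1; against 3: 1p + 3(1−p) = −2p + 3.
Setting these equal: 4p − 1 = −2p + 3 ⇒ 6p = 4 ⇒ p = 2/3, and the value is (4)·(2/3) − 1 = 5/3.
For Player 2: with q = P(1), equating R1's and R2's payoffs gives 2q + 1 = −4q + 3 ⇒ q = 1/3.

5/3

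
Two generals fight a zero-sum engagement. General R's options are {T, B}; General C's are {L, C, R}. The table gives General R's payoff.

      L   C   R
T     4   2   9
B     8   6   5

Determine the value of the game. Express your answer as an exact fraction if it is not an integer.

11/2

Row minima: T → 2, B → 5; maximin = 5.
Column maxima: L → 8, C → 6, R → 9; minimax = 6.
5 ≠ 6, so there is no saddle point; optimal play is mixed.
L is strictly dominated by C (it gives General R strictly more in every row), so General C never plays it.
On the remaining 2×2 (T, B vs C, R):
Let General R play T with probability p. Expected payoff against C: 2p + 6(1−p) = −4p + 6; against R: 9p + 5(1−p) = 4p + 5.
Setting these equal: −4p + 6 = 4p + 5 ⇒ −8p = -1 ⇒ p = 1/8, and the value is (-4)·(1/8) + 6 = 11/2.
For General C: with q = P(C), equating T's and B's payoffs gives −7q + 9 = q + 5 ⇒ q = 1/2.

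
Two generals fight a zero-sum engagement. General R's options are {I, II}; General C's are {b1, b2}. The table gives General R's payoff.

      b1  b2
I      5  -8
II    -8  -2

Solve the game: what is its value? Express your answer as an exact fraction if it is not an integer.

Row minima: I → -8, II → -8; maximin = -8.
Column maxima: b1 → 5, b2 → -2; minimax = -2.
-8 ≠ -2, so there is no saddle point; optimal play is mixed.
Let General R play I with probability p. Expected payoff against b1: 5p + (-8)(1−p) = 13p − 8; against b2: (-8)p + (-2)(1−p) = −6p − 2.
Setting these equal: 13p − 8 = −6p − 2 ⇒ 19p = 6 ⇒ p = 6/19, and the value is (13)·(6/19) − 8 = -74/19.
For General C: with q = P(b1), equating I's and II's payoffs gives 13q − 8 = −6q − 2 ⇒ q = 6/19.

-74/19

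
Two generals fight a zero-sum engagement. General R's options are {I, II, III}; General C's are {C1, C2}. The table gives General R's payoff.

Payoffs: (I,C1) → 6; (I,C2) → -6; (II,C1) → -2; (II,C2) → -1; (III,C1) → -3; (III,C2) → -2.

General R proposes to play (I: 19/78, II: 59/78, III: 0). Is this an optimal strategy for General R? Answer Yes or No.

No

Against C1 this mix gives (19/78)·6 + (59/78)·(-2) = -2/39.
Against C2 this mix gives (19/78)·(-6) + (59/78)·(-1) = -173/78.
General C will play C2, holding General R to -173/78. Shifting weight toward the row that does better against C2 would raise this floor (the equalizing mix achieves -18/13 against both C2 and C1), so the proposed strategy is not optimal.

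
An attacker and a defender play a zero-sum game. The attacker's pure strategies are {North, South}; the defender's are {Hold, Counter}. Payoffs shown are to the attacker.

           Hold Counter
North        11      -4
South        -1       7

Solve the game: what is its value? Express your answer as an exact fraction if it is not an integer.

73/23

Row minima: North → -4, South → -1; maximin = -1.
Column maxima: Hold → 11, Counter → 7; minimax = 7.
-1 ≠ 7, so there is no saddle point; optimal play is mixed.
Let the attacker play North with probability p. Expected payoff against Hold: 11p + (-1)(1−p) = 12p − 1; against Counter: (-4)p + 7(1−p) = −11p + 7.
Setting these equal: 12p − 1 = −11p + 7 ⇒ 23p = 8 ⇒ p = 8/23, and the value is (12)·(8/23) − 1 = 73/23.
For the defender: with q = P(Hold), equating North's and South's payoffs gives 15q − 4 = −8q + 7 ⇒ q = 11/23.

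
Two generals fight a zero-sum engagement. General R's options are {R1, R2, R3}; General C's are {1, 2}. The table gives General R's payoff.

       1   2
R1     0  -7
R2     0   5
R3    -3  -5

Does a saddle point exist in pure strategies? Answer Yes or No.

Yes

Row minima: R1 → -7, R2 → 0, R3 → -5; maximin = 0.
Column maxima: 1 → 0, 2 → 5; minimax = 0.
maximin = minimax = 0, so a saddle point exists.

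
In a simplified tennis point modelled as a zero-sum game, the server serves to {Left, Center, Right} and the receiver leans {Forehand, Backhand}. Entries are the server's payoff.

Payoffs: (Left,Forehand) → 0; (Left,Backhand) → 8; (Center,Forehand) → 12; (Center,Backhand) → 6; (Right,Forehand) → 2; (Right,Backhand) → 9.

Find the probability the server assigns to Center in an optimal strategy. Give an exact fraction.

7/13

Row minima: Left → 0, Center → 6, Right → 2; maximin = 6.
Column maxima: Forehand → 12, Backhand → 9; minimax = 9.
6 ≠ 9, so there is no saddle point; optimal play is mixed.
Left is strictly dominated by Right, so the server never plays it.
On the remaining 2×2 (Center, Right vs Forehand, Backhand):
Let the server play Center with probability p. Expected payoff against Forehand: 12p + 2(1−p) = 10p + 2; against Backhand: 6p + 9(1−p) = −3p + 9.
Setting these equal: 10p + 2 = −3p + 9 ⇒ 13p = 7 ⇒ p = 7/13, and the value is (10)·(7/13) + 2 = 96/13.
For the receiver: with q = P(Forehand), equating Center's and Right's payoffs gives 6q + 6 = −7q + 9 ⇒ q = 3/13.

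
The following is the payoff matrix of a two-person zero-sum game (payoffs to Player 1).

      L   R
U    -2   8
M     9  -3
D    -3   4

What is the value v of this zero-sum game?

3

Row minima: U → -2, M → -3, D → -3; maximin = -2.
Column maxima: L → 9, R → 8; minimax = 8.
-2 ≠ 8, so there is no saddle point; optimal play is mixed.
D is strictly dominated by U, so Player 1 never plays it.
On the remaining 2×2 (U, M vs L, R):
Let Player 1 play U with probability p. Expected payoff against L: (-2)p + 9(1−p) = −11p + 9; against R: 8p + (-3)(1−p) = 11p − 3.
Setting these equal: −11p + 9 = 11p − 3 ⇒ −22p = -12 ⇒ p = 6/11, and the value is (-11)·(6/11) + 9 = 3.
For Player 2: with q = P(L), equating U's and M's payoffs gives −10q + 8 = 12q − 3 ⇒ q = 1/2.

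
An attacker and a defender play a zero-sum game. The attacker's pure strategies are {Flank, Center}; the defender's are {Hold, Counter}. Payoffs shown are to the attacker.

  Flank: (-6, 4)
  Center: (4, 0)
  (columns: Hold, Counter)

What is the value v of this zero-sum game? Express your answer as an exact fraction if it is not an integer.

8/7

Row minima: Flank → -6, Center → 0; maximin = 0.
Column maxima: Hold → 4, Counter → 4; minimax = 4.
0 ≠ 4, so there is no saddle point; optimal play is mixed.
Let the attacker play Flank with probability p. Expected payoff against Hold: (-6)p + 4(1−p) = −10p + 4; against Counter: 4p + 0(1−p) = 4p.
Setting these equal: −10p + 4 = 4p ⇒ −14p = -4 ⇒ p = 2/7, and the value is (-10)·(2/7) + 4 = 8/7.
For the defender: with q = P(Hold), equating Flank's and Center's payoffs gives −10q + 4 = 4q ⇒ q = 2/7.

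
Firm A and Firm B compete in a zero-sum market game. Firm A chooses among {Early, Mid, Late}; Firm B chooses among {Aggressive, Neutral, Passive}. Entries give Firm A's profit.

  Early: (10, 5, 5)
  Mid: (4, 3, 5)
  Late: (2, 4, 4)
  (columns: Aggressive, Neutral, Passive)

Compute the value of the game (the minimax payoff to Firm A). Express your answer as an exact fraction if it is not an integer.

Row minima: Early → 5, Mid → 3, Late → 2; maximin = 5.
Column maxima: Aggressive → 10, Neutral → 5, Passive → 5; minimax = 5.
Since maximin = minimax = 5, there is a saddle point and the value is 5.

5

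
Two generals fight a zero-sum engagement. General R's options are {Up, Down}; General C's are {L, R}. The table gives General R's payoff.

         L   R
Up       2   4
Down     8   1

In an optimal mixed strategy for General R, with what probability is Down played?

2/9

Row minima: Up → 2, Down → 1; maximin = 2.
Column maxima: L → 8, R → 4; minimax = 4.
2 ≠ 4, so there is no saddle point; optimal play is mixed.
Let General R play Up with probability p. Expected payoff against L: 2p + 8(1−p) = −6p + 8; against R: 4p + 1(1−p) = 3p + 1.
Setting these equal: −6p + 8 = 3p + 1 ⇒ −9p = -7 ⇒ p = 7/9, and the value is (-6)·(7/9) + 8 = 10/3.
For General C: with q = P(L), equating Up's and Down's payoffs gives −2q + 4 = 7q + 1 ⇒ q = 1/3.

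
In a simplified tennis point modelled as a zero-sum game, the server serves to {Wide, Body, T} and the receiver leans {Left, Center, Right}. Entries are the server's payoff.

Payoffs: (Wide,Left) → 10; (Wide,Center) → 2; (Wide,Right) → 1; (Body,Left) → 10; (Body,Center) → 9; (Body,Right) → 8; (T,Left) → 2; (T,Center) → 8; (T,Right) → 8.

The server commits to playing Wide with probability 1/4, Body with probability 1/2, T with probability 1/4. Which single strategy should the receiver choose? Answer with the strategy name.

If the receiver plays Left, the server's expected payoff is (1/4)·10 + (1/2)·10 + (1/4)·2 = 8.
If the receiver plays Center, the server's expected payoff is (1/4)·2 + (1/2)·9 + (1/4)·8 = 7.
If the receiver plays Right, the server's expected payoff is (1/4)·1 + (1/2)·8 + (1/4)·8 = 25/4.
The receiver minimizes the server's payoff; the smallest is 25/4, so the best response is Right.

Right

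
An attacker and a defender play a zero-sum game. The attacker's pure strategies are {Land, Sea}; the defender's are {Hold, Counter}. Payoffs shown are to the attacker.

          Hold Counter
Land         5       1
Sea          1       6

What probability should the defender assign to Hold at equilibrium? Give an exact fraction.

5/9

Row minima: Land → 1, Sea → 1; maximin = 1.
Column maxima: Hold → 5, Counter → 6; minimax = 5.
1 ≠ 5, so there is no saddle point; optimal play is mixed.
Let the attacker play Land with probability p. Expected payoff against Hold: 5p + 1(1−p) = 4p + 1; against Counter: 1p + 6(1−p) = −5p + 6.
Setting these equal: 4p + 1 = −5p + 6 ⇒ 9p = 5 ⇒ p = 5/9, and the value is (4)·(5/9) + 1 = 29/9.
For the defender: with q = P(Hold), equating Land's and Sea's payoffs gives 4q + 1 = −5q + 6 ⇒ q = 5/9.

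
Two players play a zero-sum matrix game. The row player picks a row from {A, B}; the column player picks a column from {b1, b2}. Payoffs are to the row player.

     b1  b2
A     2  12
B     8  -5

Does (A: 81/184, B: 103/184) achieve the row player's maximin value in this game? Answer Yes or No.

No

Against b1 this mix gives (81/184)·2 + (103/184)·8 = 493/92.
Against b2 this mix gives (81/184)·12 + (103/184)·(-5) = 457/184.
The column player will play b2, holding the row player to 457/184. Shifting weight toward the row that does better against b2 would raise this floor (the equalizing mix achieves 106/23 against both b2 and b1), so the proposed strategy is not optimal.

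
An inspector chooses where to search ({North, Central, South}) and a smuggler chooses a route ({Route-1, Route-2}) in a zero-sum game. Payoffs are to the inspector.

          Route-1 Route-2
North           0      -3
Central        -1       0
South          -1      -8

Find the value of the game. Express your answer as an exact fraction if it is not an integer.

-3/4

Row minima: North → -3, Central → -1, South → -8; maximin = -1.
Column maxima: Route-1 → 0, Route-2 → 0; minimax = 0.
-1 ≠ 0, so there is no saddle point; optimal play is mixed.
South is strictly dominated by North, so the inspector never plays it.
On the remaining 2×2 (North, Central vs Route-1, Route-2):
Let the inspector play North with probability p. Expected payoff against Route-1: 0p + (-1)(1−p) = p − 1; against Route-2: (-3)p + 0(1−p) = −3p.
Setting these equal: p − 1 = −3p ⇒ 4p = 1 ⇒ p = 1/4, and the value is (1)·(1/4) − 1 = -3/4.
For the smuggler: with q = P(Route-1), equating North's and Central's payoffs gives 3q − 3 = −q ⇒ q = 3/4.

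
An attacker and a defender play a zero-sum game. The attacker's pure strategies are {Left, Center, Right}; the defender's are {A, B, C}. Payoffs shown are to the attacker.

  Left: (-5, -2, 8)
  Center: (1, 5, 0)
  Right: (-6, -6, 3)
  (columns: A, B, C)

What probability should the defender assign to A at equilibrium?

4/7

Row minima: Left → -5, Center → 0, Right → -6; maximin = 0.
Column maxima: A → 1, B → 5, C → 8; minimax = 1.
0 ≠ 1, so there is no saddle point; optimal play is mixed.
Right is strictly dominated by Left, so the attacker never plays it.
With Right eliminated, B is strictly dominated by A (it gives the attacker strictly more in every remaining row), so the defender never plays it.
On the remaining 2×2 (Left, Center vs A, C):
Let the attacker play Left with probability p. Expected payoff against A: (-5)p + 1(1−p) = −6p + 1; against C: 8p + 0(1−p) = 8p.
Setting these equal: −6p + 1 = 8p ⇒ −14p = -1 ⇒ p = 1/14, and the value is (-6)·(1/14) + 1 = 4/7.
For the defender: with q = P(A), equating Left's and Center's payoffs gives −13q + 8 = q ⇒ q = 4/7.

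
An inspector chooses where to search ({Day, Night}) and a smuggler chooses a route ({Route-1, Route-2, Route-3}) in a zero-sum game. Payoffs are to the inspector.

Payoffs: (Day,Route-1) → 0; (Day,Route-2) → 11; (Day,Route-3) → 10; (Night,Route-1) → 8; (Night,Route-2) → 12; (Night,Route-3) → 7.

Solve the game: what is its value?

Row minima: Day → 0, Night → 7; maximin = 7.
Column maxima: Route-1 → 8, Route-2 → 12, Route-3 → 10; minimax = 8.
7 ≠ 8, so there is no saddle point; optimal play is mixed.
Route-2 is strictly dominated by Route-1 (it gives the inspector strictly more in every row), so the smuggler never plays it.
On the remaining 2×2 (Day, Night vs Route-1, Route-3):
Let the inspector play Day with probability p. Expected payoff against Route-1: 0p + 8(1−p) = −8p + 8; against Route-3: 10p + 7(1−p) = 3p + 7.
Setting these equal: −8p + 8 = 3p + 7 ⇒ −11p = -1 ⇒ p = 1/11, and the value is (-8)·(1/11) + 8 = 80/11.
For the smuggler: with q = P(Route-1), equating Day's and Night's payoffs gives −10q + 10 = q + 7 ⇒ q = 3/11.

80/11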